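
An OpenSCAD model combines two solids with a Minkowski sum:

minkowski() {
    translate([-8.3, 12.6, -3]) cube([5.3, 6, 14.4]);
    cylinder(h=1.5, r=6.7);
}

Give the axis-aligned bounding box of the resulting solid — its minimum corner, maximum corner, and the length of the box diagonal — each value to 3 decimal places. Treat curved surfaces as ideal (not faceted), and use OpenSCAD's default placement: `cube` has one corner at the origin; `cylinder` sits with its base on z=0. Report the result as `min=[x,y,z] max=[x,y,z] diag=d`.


min=[-15.000,5.900,-3.000] max=[3.700,25.300,12.900] diag=31.287

A = translate([-8.3, 12.6, -3]) cube([5.3, 6, 14.4]) → bbox [-8.3,12.6,-3] .. [-3,18.6,11.4]
B = cylinder(h=1.5, r=6.7) → bbox [-6.7,-6.7,0] .. [6.7,6.7,1.5]
lo = A.lo+B.lo = [-8.3-6.7, 12.6-6.7, -3+0] = [-15.000,5.900,-3.000]
hi = A.hi+B.hi = [-3+6.7, 18.6+6.7, 11.4+1.5] = [3.700,25.300,12.900]
diag = √(18.7²+19.4²+15.9²) = √978.86 = 31.287


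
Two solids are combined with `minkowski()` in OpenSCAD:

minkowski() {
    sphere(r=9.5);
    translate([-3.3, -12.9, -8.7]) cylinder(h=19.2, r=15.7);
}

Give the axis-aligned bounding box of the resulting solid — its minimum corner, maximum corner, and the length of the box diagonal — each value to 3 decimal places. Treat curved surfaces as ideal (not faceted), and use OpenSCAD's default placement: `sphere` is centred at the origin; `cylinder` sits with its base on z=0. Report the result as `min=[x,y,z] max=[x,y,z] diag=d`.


A = translate([-3.3, -12.9, -8.7]) cylinder(h=19.2, r=15.7) → bbox [-19,-28.6,-8.7] .. [12.4,2.8,10.5]
B = sphere(r=9.5) → bbox [-9.5,-9.5,-9.5] .. [9.5,9.5,9.5]
lo = A.lo+B.lo = [-19-9.5, -28.6-9.5, -8.7-9.5] = [-28.500,-38.100,-18.200]
hi = A.hi+B.hi = [12.4+9.5, 2.8+9.5, 10.5+9.5] = [21.900,12.300,20.000]
diag = √(50.4²+50.4²+38.2²) = √6539.56 = 80.868

min=[-28.500,-38.100,-18.200] max=[21.900,12.300,20.000] diag=80.868


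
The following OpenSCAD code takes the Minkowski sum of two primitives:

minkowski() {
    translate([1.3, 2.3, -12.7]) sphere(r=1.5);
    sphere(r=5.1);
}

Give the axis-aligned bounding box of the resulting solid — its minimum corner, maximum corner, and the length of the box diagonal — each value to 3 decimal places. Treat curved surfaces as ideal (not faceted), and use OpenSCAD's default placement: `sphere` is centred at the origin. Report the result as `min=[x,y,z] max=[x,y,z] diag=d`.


min=[-5.300,-4.300,-19.300] max=[7.900,8.900,-6.100] diag=22.863

A = translate([1.3, 2.3, -12.7]) sphere(r=1.5) → bbox [-0.2,0.8,-14.2] .. [2.8,3.8,-11.2]
B = sphere(r=5.1) → bbox [-5.1,-5.1,-5.1] .. [5.1,5.1,5.1]
lo = A.lo+B.lo = [-0.2-5.1, 0.8-5.1, -14.2-5.1] = [-5.300,-4.300,-19.300]
hi = A.hi+B.hi = [2.8+5.1, 3.8+5.1, -11.2+5.1] = [7.900,8.900,-6.100]
diag = √(13.2²+13.2²+13.2²) = √522.72 = 22.863


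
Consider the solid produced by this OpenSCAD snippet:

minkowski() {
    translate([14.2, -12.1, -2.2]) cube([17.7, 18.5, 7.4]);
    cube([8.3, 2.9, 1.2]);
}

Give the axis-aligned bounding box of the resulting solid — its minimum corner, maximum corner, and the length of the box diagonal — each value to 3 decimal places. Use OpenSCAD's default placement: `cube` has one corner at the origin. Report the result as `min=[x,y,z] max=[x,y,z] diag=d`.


min=[14.200,-12.100,-2.200] max=[40.200,9.300,6.400] diag=34.755

A = translate([14.2, -12.1, -2.2]) cube([17.7, 18.5, 7.4]) → bbox [14.2,-12.1,-2.2] .. [31.9,6.4,5.2]
B = cube([8.3, 2.9, 1.2]) → bbox [0,0,0] .. [8.3,2.9,1.2]
lo = A.lo+B.lo = [14.2+0, -12.1+0, -2.2+0] = [14.200,-12.100,-2.200]
hi = A.hi+B.hi = [31.9+8.3, 6.4+2.9, 5.2+1.2] = [40.200,9.300,6.400]
diag = √(26²+21.4²+8.6²) = √1207.92 = 34.755


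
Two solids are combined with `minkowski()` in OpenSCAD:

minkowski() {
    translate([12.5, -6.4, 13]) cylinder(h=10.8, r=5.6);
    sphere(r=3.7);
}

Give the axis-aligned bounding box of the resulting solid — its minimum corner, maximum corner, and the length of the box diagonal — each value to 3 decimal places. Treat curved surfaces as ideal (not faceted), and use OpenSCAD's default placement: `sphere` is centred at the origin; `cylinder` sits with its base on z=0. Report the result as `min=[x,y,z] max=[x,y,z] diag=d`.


A = translate([12.5, -6.4, 13]) cylinder(h=10.8, r=5.6) → bbox [6.9,-12,13] .. [18.1,-0.8,23.8]
B = sphere(r=3.7) → bbox [-3.7,-3.7,-3.7] .. [3.7,3.7,3.7]
lo = A.lo+B.lo = [6.9-3.7, -12-3.7, 13-3.7] = [3.200,-15.700,9.300]
hi = A.hi+B.hi = [18.1+3.7, -0.8+3.7, 23.8+3.7] = [21.800,2.900,27.500]
diag = √(18.6²+18.6²+18.2²) = √1023.16 = 31.987

min=[3.200,-15.700,9.300] max=[21.800,2.900,27.500] diag=31.987


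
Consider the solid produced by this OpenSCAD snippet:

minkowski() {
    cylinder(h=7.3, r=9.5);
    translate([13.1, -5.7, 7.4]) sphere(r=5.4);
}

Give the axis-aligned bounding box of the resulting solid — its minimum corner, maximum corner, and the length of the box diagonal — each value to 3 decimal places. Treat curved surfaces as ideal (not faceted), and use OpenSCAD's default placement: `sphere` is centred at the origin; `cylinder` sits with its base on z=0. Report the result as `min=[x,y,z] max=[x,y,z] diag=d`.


A = translate([13.1, -5.7, 7.4]) sphere(r=5.4) → bbox [7.7,-11.1,2] .. [18.5,-0.3,12.8]
B = cylinder(h=7.3, r=9.5) → bbox [-9.5,-9.5,0] .. [9.5,9.5,7.3]
lo = A.lo+B.lo = [7.7-9.5, -11.1-9.5, 2+0] = [-1.800,-20.600,2.000]
hi = A.hi+B.hi = [18.5+9.5, -0.3+9.5, 12.8+7.3] = [28.000,9.200,20.100]
diag = √(29.8²+29.8²+18.1²) = √2103.69 = 45.866

min=[-1.800,-20.600,2.000] max=[28.000,9.200,20.100] diag=45.866


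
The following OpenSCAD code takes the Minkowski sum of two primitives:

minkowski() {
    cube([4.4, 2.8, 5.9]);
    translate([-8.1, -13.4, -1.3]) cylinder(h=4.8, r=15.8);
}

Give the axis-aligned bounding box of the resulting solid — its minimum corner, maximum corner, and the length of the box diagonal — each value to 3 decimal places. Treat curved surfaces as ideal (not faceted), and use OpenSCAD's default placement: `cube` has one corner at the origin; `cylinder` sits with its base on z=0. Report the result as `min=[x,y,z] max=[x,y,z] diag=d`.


A = translate([-8.1, -13.4, -1.3]) cylinder(h=4.8, r=15.8) → bbox [-23.9,-29.2,-1.3] .. [7.7,2.4,3.5]
B = cube([4.4, 2.8, 5.9]) → bbox [0,0,0] .. [4.4,2.8,5.9]
lo = A.lo+B.lo = [-23.9+0, -29.2+0, -1.3+0] = [-23.900,-29.200,-1.300]
hi = A.hi+B.hi = [7.7+4.4, 2.4+2.8, 3.5+5.9] = [12.100,5.200,9.400]
diag = √(36²+34.4²+10.7²) = √2593.85 = 50.930

min=[-23.900,-29.200,-1.300] max=[12.100,5.200,9.400] diag=50.930


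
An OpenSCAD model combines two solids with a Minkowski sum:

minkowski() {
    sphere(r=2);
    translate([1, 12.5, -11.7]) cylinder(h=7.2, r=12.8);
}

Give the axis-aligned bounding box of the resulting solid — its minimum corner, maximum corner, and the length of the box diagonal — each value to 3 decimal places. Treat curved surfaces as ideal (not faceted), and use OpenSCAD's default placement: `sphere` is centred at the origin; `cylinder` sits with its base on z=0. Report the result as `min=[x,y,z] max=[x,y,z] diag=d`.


A = translate([1, 12.5, -11.7]) cylinder(h=7.2, r=12.8) → bbox [-11.8,-0.3,-11.7] .. [13.8,25.3,-4.5]
B = sphere(r=2) → bbox [-2,-2,-2] .. [2,2,2]
lo = A.lo+B.lo = [-11.8-2, -0.3-2, -11.7-2] = [-13.800,-2.300,-13.700]
hi = A.hi+B.hi = [13.8+2, 25.3+2, -4.5+2] = [15.800,27.300,-2.500]
diag = √(29.6²+29.6²+11.2²) = √1877.76 = 43.333

min=[-13.800,-2.300,-13.700] max=[15.800,27.300,-2.500] diag=43.333


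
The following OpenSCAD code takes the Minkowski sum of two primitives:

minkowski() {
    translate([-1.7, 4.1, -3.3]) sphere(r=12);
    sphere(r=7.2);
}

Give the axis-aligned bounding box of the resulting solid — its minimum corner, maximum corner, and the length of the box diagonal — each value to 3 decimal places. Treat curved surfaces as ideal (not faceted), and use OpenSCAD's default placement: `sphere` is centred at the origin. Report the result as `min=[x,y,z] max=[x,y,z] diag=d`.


A = translate([-1.7, 4.1, -3.3]) sphere(r=12) → bbox [-13.7,-7.9,-15.3] .. [10.3,16.1,8.7]
B = sphere(r=7.2) → bbox [-7.2,-7.2,-7.2] .. [7.2,7.2,7.2]
lo = A.lo+B.lo = [-13.7-7.2, -7.9-7.2, -15.3-7.2] = [-20.900,-15.100,-22.500]
hi = A.hi+B.hi = [10.3+7.2, 16.1+7.2, 8.7+7.2] = [17.500,23.300,15.900]
diag = √(38.4²+38.4²+38.4²) = √4423.68 = 66.511

min=[-20.900,-15.100,-22.500] max=[17.500,23.300,15.900] diag=66.511


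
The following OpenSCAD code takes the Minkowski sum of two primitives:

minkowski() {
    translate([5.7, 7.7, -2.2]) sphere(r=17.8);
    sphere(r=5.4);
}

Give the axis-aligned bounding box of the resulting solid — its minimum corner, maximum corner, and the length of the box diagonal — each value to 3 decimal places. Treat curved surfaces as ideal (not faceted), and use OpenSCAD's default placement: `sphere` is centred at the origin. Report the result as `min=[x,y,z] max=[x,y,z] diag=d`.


A = translate([5.7, 7.7, -2.2]) sphere(r=17.8) → bbox [-12.1,-10.1,-20] .. [23.5,25.5,15.6]
B = sphere(r=5.4) → bbox [-5.4,-5.4,-5.4] .. [5.4,5.4,5.4]
lo = A.lo+B.lo = [-12.1-5.4, -10.1-5.4, -20-5.4] = [-17.500,-15.500,-25.400]
hi = A.hi+B.hi = [23.5+5.4, 25.5+5.4, 15.6+5.4] = [28.900,30.900,21.000]
diag = √(46.4²+46.4²+46.4²) = √6458.88 = 80.367

min=[-17.500,-15.500,-25.400] max=[28.900,30.900,21.000] diag=80.367


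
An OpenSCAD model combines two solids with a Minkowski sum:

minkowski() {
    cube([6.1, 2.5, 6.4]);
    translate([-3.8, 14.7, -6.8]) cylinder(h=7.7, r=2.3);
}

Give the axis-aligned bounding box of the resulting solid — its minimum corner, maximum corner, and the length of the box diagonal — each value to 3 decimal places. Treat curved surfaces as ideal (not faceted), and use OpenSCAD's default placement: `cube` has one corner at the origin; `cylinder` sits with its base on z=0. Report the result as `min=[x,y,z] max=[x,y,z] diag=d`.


A = translate([-3.8, 14.7, -6.8]) cylinder(h=7.7, r=2.3) → bbox [-6.1,12.4,-6.8] .. [-1.5,17,0.9]
B = cube([6.1, 2.5, 6.4]) → bbox [0,0,0] .. [6.1,2.5,6.4]
lo = A.lo+B.lo = [-6.1+0, 12.4+0, -6.8+0] = [-6.100,12.400,-6.800]
hi = A.hi+B.hi = [-1.5+6.1, 17+2.5, 0.9+6.4] = [4.600,19.500,7.300]
diag = √(10.7²+7.1²+14.1²) = √363.71 = 19.071

min=[-6.100,12.400,-6.800] max=[4.600,19.500,7.300] diag=19.071


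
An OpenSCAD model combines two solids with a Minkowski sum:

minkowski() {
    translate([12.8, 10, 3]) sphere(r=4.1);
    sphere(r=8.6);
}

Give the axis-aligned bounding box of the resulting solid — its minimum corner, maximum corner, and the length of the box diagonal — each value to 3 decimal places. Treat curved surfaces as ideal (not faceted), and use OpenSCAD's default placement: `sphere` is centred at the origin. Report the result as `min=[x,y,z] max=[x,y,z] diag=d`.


min=[0.100,-2.700,-9.700] max=[25.500,22.700,15.700] diag=43.994

A = translate([12.8, 10, 3]) sphere(r=4.1) → bbox [8.7,5.9,-1.1] .. [16.9,14.1,7.1]
B = sphere(r=8.6) → bbox [-8.6,-8.6,-8.6] .. [8.6,8.6,8.6]
lo = A.lo+B.lo = [8.7-8.6, 5.9-8.6, -1.1-8.6] = [0.100,-2.700,-9.700]
hi = A.hi+B.hi = [16.9+8.6, 14.1+8.6, 7.1+8.6] = [25.500,22.700,15.700]
diag = √(25.4²+25.4²+25.4²) = √1935.48 = 43.994


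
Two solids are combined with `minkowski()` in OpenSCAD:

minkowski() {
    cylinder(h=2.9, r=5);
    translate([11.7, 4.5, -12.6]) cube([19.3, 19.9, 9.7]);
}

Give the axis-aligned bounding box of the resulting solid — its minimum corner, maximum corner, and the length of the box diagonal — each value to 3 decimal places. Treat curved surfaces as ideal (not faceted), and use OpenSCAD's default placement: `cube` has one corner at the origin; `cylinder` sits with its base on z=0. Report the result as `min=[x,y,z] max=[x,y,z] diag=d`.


A = translate([11.7, 4.5, -12.6]) cube([19.3, 19.9, 9.7]) → bbox [11.7,4.5,-12.6] .. [31,24.4,-2.9]
B = cylinder(h=2.9, r=5) → bbox [-5,-5,0] .. [5,5,2.9]
lo = A.lo+B.lo = [11.7-5, 4.5-5, -12.6+0] = [6.700,-0.500,-12.600]
hi = A.hi+B.hi = [31+5, 24.4+5, -2.9+2.9] = [36.000,29.400,0.000]
diag = √(29.3²+29.9²+12.6²) = √1911.26 = 43.718

min=[6.700,-0.500,-12.600] max=[36.000,29.400,0.000] diag=43.718


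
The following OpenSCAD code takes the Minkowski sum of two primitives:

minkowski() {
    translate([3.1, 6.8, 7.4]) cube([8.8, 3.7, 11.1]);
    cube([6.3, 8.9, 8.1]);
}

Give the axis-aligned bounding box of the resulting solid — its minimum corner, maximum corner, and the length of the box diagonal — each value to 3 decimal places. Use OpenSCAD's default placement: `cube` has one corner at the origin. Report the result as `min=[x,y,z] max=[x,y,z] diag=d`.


min=[3.100,6.800,7.400] max=[18.200,19.400,26.600] diag=27.485

A = translate([3.1, 6.8, 7.4]) cube([8.8, 3.7, 11.1]) → bbox [3.1,6.8,7.4] .. [11.9,10.5,18.5]
B = cube([6.3, 8.9, 8.1]) → bbox [0,0,0] .. [6.3,8.9,8.1]
lo = A.lo+B.lo = [3.1+0, 6.8+0, 7.4+0] = [3.100,6.800,7.400]
hi = A.hi+B.hi = [11.9+6.3, 10.5+8.9, 18.5+8.1] = [18.200,19.400,26.600]
diag = √(15.1²+12.6²+19.2²) = √755.41 = 27.485


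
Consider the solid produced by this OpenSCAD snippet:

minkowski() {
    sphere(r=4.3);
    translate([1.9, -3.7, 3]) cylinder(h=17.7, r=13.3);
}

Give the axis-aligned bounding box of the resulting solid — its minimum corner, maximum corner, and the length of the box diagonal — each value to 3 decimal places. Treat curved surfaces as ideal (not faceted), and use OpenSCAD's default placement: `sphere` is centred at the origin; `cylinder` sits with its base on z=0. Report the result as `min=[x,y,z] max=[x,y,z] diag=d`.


A = translate([1.9, -3.7, 3]) cylinder(h=17.7, r=13.3) → bbox [-11.4,-17,3] .. [15.2,9.6,20.7]
B = sphere(r=4.3) → bbox [-4.3,-4.3,-4.3] .. [4.3,4.3,4.3]
lo = A.lo+B.lo = [-11.4-4.3, -17-4.3, 3-4.3] = [-15.700,-21.300,-1.300]
hi = A.hi+B.hi = [15.2+4.3, 9.6+4.3, 20.7+4.3] = [19.500,13.900,25.000]
diag = √(35.2²+35.2²+26.3²) = √3169.77 = 56.301

min=[-15.700,-21.300,-1.300] max=[19.500,13.900,25.000] diag=56.301


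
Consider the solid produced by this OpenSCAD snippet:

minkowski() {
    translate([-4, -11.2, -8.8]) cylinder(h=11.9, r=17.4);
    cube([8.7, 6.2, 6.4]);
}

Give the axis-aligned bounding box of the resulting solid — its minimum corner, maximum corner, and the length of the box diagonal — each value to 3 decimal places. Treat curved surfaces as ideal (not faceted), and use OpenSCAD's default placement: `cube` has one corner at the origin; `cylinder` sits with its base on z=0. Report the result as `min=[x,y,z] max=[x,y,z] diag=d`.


A = translate([-4, -11.2, -8.8]) cylinder(h=11.9, r=17.4) → bbox [-21.4,-28.6,-8.8] .. [13.4,6.2,3.1]
B = cube([8.7, 6.2, 6.4]) → bbox [0,0,0] .. [8.7,6.2,6.4]
lo = A.lo+B.lo = [-21.4+0, -28.6+0, -8.8+0] = [-21.400,-28.600,-8.800]
hi = A.hi+B.hi = [13.4+8.7, 6.2+6.2, 3.1+6.4] = [22.100,12.400,9.500]
diag = √(43.5²+41²+18.3²) = √3908.14 = 62.515

min=[-21.400,-28.600,-8.800] max=[22.100,12.400,9.500] diag=62.515


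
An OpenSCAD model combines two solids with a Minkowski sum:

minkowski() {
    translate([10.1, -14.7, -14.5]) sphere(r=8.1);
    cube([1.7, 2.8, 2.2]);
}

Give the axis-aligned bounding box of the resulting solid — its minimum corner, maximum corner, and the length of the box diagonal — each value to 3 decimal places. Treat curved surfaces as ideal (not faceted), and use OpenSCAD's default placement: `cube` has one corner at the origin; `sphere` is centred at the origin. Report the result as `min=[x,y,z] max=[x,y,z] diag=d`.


min=[2.000,-22.800,-22.600] max=[19.900,-3.800,-4.200] diag=31.937

A = translate([10.1, -14.7, -14.5]) sphere(r=8.1) → bbox [2,-22.8,-22.6] .. [18.2,-6.6,-6.4]
B = cube([1.7, 2.8, 2.2]) → bbox [0,0,0] .. [1.7,2.8,2.2]
lo = A.lo+B.lo = [2+0, -22.8+0, -22.6+0] = [2.000,-22.800,-22.600]
hi = A.hi+B.hi = [18.2+1.7, -6.6+2.8, -6.4+2.2] = [19.900,-3.800,-4.200]
diag = √(17.9²+19²+18.4²) = √1019.97 = 31.937


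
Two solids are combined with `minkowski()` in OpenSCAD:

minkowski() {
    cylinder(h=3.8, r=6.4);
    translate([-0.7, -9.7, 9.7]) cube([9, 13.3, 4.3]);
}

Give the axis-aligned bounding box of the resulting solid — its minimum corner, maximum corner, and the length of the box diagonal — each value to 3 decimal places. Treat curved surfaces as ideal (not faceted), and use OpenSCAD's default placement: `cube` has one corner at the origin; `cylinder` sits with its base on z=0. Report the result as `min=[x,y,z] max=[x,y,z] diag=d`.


min=[-7.100,-16.100,9.700] max=[14.700,10.000,17.800] diag=34.958

A = translate([-0.7, -9.7, 9.7]) cube([9, 13.3, 4.3]) → bbox [-0.7,-9.7,9.7] .. [8.3,3.6,14]
B = cylinder(h=3.8, r=6.4) → bbox [-6.4,-6.4,0] .. [6.4,6.4,3.8]
lo = A.lo+B.lo = [-0.7-6.4, -9.7-6.4, 9.7+0] = [-7.100,-16.100,9.700]
hi = A.hi+B.hi = [8.3+6.4, 3.6+6.4, 14+3.8] = [14.700,10.000,17.800]
diag = √(21.8²+26.1²+8.1²) = √1222.06 = 34.958


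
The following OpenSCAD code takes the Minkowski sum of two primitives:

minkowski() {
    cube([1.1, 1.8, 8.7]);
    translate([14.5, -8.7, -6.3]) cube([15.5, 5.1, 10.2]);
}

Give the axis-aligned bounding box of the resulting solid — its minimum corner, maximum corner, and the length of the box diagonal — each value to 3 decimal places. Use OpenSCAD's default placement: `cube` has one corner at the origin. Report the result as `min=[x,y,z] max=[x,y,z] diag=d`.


A = translate([14.5, -8.7, -6.3]) cube([15.5, 5.1, 10.2]) → bbox [14.5,-8.7,-6.3] .. [30,-3.6,3.9]
B = cube([1.1, 1.8, 8.7]) → bbox [0,0,0] .. [1.1,1.8,8.7]
lo = A.lo+B.lo = [14.5+0, -8.7+0, -6.3+0] = [14.500,-8.700,-6.300]
hi = A.hi+B.hi = [30+1.1, -3.6+1.8, 3.9+8.7] = [31.100,-1.800,12.600]
diag = √(16.6²+6.9²+18.9²) = √680.38 = 26.084

min=[14.500,-8.700,-6.300] max=[31.100,-1.800,12.600] diag=26.084


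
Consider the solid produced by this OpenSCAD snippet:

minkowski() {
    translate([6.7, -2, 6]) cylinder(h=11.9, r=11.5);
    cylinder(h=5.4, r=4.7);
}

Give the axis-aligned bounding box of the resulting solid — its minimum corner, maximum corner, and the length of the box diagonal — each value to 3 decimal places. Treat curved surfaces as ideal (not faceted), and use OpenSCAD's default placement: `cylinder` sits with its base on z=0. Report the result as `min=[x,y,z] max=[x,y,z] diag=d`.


A = translate([6.7, -2, 6]) cylinder(h=11.9, r=11.5) → bbox [-4.8,-13.5,6] .. [18.2,9.5,17.9]
B = cylinder(h=5.4, r=4.7) → bbox [-4.7,-4.7,0] .. [4.7,4.7,5.4]
lo = A.lo+B.lo = [-4.8-4.7, -13.5-4.7, 6+0] = [-9.500,-18.200,6.000]
hi = A.hi+B.hi = [18.2+4.7, 9.5+4.7, 17.9+5.4] = [22.900,14.200,23.300]
diag = √(32.4²+32.4²+17.3²) = √2398.81 = 48.978

min=[-9.500,-18.200,6.000] max=[22.900,14.200,23.300] diag=48.978


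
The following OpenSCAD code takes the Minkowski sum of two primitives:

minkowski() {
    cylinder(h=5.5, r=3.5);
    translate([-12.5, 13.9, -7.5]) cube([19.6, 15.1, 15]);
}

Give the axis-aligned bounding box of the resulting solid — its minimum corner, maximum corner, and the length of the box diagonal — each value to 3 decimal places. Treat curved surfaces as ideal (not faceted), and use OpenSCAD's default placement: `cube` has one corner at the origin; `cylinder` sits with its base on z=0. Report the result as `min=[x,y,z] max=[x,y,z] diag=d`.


A = translate([-12.5, 13.9, -7.5]) cube([19.6, 15.1, 15]) → bbox [-12.5,13.9,-7.5] .. [7.1,29,7.5]
B = cylinder(h=5.5, r=3.5) → bbox [-3.5,-3.5,0] .. [3.5,3.5,5.5]
lo = A.lo+B.lo = [-12.5-3.5, 13.9-3.5, -7.5+0] = [-16.000,10.400,-7.500]
hi = A.hi+B.hi = [7.1+3.5, 29+3.5, 7.5+5.5] = [10.600,32.500,13.000]
diag = √(26.6²+22.1²+20.5²) = √1616.22 = 40.202

min=[-16.000,10.400,-7.500] max=[10.600,32.500,13.000] diag=40.202


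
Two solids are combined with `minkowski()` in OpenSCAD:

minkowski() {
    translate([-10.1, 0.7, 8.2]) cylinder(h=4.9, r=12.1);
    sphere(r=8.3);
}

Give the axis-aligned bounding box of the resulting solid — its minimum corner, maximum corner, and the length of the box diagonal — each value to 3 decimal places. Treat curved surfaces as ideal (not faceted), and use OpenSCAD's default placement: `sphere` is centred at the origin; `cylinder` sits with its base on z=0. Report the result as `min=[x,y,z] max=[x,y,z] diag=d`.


min=[-30.500,-19.700,-0.100] max=[10.300,21.100,21.400] diag=61.575

A = translate([-10.1, 0.7, 8.2]) cylinder(h=4.9, r=12.1) → bbox [-22.2,-11.4,8.2] .. [2,12.8,13.1]
B = sphere(r=8.3) → bbox [-8.3,-8.3,-8.3] .. [8.3,8.3,8.3]
lo = A.lo+B.lo = [-22.2-8.3, -11.4-8.3, 8.2-8.3] = [-30.500,-19.700,-0.100]
hi = A.hi+B.hi = [2+8.3, 12.8+8.3, 13.1+8.3] = [10.300,21.100,21.400]
diag = √(40.8²+40.8²+21.5²) = √3791.53 = 61.575


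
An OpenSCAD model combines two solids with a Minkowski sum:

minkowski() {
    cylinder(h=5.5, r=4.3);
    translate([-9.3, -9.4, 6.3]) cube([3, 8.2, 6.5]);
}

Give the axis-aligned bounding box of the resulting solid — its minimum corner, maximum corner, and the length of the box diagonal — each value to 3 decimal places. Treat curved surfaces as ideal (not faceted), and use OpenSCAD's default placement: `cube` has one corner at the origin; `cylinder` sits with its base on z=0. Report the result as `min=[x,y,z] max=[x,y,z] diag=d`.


min=[-13.600,-13.700,6.300] max=[-2.000,3.100,18.300] diag=23.681

A = translate([-9.3, -9.4, 6.3]) cube([3, 8.2, 6.5]) → bbox [-9.3,-9.4,6.3] .. [-6.3,-1.2,12.8]
B = cylinder(h=5.5, r=4.3) → bbox [-4.3,-4.3,0] .. [4.3,4.3,5.5]
lo = A.lo+B.lo = [-9.3-4.3, -9.4-4.3, 6.3+0] = [-13.600,-13.700,6.300]
hi = A.hi+B.hi = [-6.3+4.3, -1.2+4.3, 12.8+5.5] = [-2.000,3.100,18.300]
diag = √(11.6²+16.8²+12²) = √560.8 = 23.681


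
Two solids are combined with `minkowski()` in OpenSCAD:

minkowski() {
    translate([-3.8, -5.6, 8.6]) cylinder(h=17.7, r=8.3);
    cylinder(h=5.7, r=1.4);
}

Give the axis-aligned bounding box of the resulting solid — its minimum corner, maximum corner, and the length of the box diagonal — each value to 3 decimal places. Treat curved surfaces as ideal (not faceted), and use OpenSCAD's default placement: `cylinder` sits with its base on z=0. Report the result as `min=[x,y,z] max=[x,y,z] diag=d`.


min=[-13.500,-15.300,8.600] max=[5.900,4.100,32.000] diag=36.059

A = translate([-3.8, -5.6, 8.6]) cylinder(h=17.7, r=8.3) → bbox [-12.1,-13.9,8.6] .. [4.5,2.7,26.3]
B = cylinder(h=5.7, r=1.4) → bbox [-1.4,-1.4,0] .. [1.4,1.4,5.7]
lo = A.lo+B.lo = [-12.1-1.4, -13.9-1.4, 8.6+0] = [-13.500,-15.300,8.600]
hi = A.hi+B.hi = [4.5+1.4, 2.7+1.4, 26.3+5.7] = [5.900,4.100,32.000]
diag = √(19.4²+19.4²+23.4²) = √1300.28 = 36.059


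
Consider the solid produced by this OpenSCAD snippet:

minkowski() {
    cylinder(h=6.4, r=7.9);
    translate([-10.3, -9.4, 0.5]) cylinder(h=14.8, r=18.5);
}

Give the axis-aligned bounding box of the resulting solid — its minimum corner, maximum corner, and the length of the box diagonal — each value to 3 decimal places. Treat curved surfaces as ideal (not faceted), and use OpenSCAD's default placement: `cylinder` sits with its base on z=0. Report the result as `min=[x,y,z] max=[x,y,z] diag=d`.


min=[-36.700,-35.800,0.500] max=[16.100,17.000,21.700] diag=77.622

A = translate([-10.3, -9.4, 0.5]) cylinder(h=14.8, r=18.5) → bbox [-28.8,-27.9,0.5] .. [8.2,9.1,15.3]
B = cylinder(h=6.4, r=7.9) → bbox [-7.9,-7.9,0] .. [7.9,7.9,6.4]
lo = A.lo+B.lo = [-28.8-7.9, -27.9-7.9, 0.5+0] = [-36.700,-35.800,0.500]
hi = A.hi+B.hi = [8.2+7.9, 9.1+7.9, 15.3+6.4] = [16.100,17.000,21.700]
diag = √(52.8²+52.8²+21.2²) = √6025.12 = 77.622


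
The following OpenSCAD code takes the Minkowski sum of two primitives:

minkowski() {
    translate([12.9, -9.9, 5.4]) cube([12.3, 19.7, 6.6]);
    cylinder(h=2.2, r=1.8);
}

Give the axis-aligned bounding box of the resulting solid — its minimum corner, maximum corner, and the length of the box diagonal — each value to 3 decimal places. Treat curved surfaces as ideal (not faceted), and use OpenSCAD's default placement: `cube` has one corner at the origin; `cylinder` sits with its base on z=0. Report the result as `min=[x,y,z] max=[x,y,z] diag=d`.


A = translate([12.9, -9.9, 5.4]) cube([12.3, 19.7, 6.6]) → bbox [12.9,-9.9,5.4] .. [25.2,9.8,12]
B = cylinder(h=2.2, r=1.8) → bbox [-1.8,-1.8,0] .. [1.8,1.8,2.2]
lo = A.lo+B.lo = [12.9-1.8, -9.9-1.8, 5.4+0] = [11.100,-11.700,5.400]
hi = A.hi+B.hi = [25.2+1.8, 9.8+1.8, 12+2.2] = [27.000,11.600,14.200]
diag = √(15.9²+23.3²+8.8²) = √873.14 = 29.549

min=[11.100,-11.700,5.400] max=[27.000,11.600,14.200] diag=29.549


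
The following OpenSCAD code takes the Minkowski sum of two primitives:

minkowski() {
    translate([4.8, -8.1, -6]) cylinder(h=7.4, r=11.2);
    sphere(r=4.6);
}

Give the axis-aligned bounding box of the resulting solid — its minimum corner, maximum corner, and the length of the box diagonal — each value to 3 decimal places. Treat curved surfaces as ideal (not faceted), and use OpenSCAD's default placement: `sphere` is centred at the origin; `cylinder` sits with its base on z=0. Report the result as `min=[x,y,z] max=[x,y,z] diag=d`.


min=[-11.000,-23.900,-10.600] max=[20.600,7.700,6.000] diag=47.673

A = translate([4.8, -8.1, -6]) cylinder(h=7.4, r=11.2) → bbox [-6.4,-19.3,-6] .. [16,3.1,1.4]
B = sphere(r=4.6) → bbox [-4.6,-4.6,-4.6] .. [4.6,4.6,4.6]
lo = A.lo+B.lo = [-6.4-4.6, -19.3-4.6, -6-4.6] = [-11.000,-23.900,-10.600]
hi = A.hi+B.hi = [16+4.6, 3.1+4.6, 1.4+4.6] = [20.600,7.700,6.000]
diag = √(31.6²+31.6²+16.6²) = √2272.68 = 47.673


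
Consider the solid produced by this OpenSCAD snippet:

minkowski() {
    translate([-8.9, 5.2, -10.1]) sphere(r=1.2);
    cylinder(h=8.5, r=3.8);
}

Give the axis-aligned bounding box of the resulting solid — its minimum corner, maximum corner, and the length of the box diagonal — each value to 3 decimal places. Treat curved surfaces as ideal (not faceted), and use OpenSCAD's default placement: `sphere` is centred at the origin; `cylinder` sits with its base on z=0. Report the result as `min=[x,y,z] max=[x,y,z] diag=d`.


A = translate([-8.9, 5.2, -10.1]) sphere(r=1.2) → bbox [-10.1,4,-11.3] .. [-7.7,6.4,-8.9]
B = cylinder(h=8.5, r=3.8) → bbox [-3.8,-3.8,0] .. [3.8,3.8,8.5]
lo = A.lo+B.lo = [-10.1-3.8, 4-3.8, -11.3+0] = [-13.900,0.200,-11.300]
hi = A.hi+B.hi = [-7.7+3.8, 6.4+3.8, -8.9+8.5] = [-3.900,10.200,-0.400]
diag = √(10²+10²+10.9²) = √318.81 = 17.855

min=[-13.900,0.200,-11.300] max=[-3.900,10.200,-0.400] diag=17.855


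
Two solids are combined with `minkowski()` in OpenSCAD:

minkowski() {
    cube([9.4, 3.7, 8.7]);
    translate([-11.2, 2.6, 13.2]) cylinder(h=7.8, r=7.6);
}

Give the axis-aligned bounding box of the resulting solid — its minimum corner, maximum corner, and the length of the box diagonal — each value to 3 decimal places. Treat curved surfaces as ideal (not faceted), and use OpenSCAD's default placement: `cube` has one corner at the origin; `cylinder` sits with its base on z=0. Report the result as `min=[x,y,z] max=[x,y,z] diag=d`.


min=[-18.800,-5.000,13.200] max=[5.800,13.900,29.700] diag=35.137

A = translate([-11.2, 2.6, 13.2]) cylinder(h=7.8, r=7.6) → bbox [-18.8,-5,13.2] .. [-3.6,10.2,21]
B = cube([9.4, 3.7, 8.7]) → bbox [0,0,0] .. [9.4,3.7,8.7]
lo = A.lo+B.lo = [-18.8+0, -5+0, 13.2+0] = [-18.800,-5.000,13.200]
hi = A.hi+B.hi = [-3.6+9.4, 10.2+3.7, 21+8.7] = [5.800,13.900,29.700]
diag = √(24.6²+18.9²+16.5²) = √1234.62 = 35.137


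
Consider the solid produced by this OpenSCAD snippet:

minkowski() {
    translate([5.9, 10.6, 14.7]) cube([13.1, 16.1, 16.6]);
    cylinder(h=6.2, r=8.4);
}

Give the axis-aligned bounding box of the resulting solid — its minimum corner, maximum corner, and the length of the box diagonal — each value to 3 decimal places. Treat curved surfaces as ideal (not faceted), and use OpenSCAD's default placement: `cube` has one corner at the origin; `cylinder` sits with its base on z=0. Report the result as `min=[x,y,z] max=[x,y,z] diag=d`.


A = translate([5.9, 10.6, 14.7]) cube([13.1, 16.1, 16.6]) → bbox [5.9,10.6,14.7] .. [19,26.7,31.3]
B = cylinder(h=6.2, r=8.4) → bbox [-8.4,-8.4,0] .. [8.4,8.4,6.2]
lo = A.lo+B.lo = [5.9-8.4, 10.6-8.4, 14.7+0] = [-2.500,2.200,14.700]
hi = A.hi+B.hi = [19+8.4, 26.7+8.4, 31.3+6.2] = [27.400,35.100,37.500]
diag = √(29.9²+32.9²+22.8²) = √2496.26 = 49.963

min=[-2.500,2.200,14.700] max=[27.400,35.100,37.500] diag=49.963


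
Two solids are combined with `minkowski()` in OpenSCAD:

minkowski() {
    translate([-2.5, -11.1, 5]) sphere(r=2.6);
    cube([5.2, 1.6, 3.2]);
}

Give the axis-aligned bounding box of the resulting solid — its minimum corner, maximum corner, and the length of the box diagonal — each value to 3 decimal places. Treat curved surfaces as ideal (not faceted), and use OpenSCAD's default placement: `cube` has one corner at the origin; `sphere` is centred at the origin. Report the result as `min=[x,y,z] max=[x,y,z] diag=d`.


A = translate([-2.5, -11.1, 5]) sphere(r=2.6) → bbox [-5.1,-13.7,2.4] .. [0.1,-8.5,7.6]
B = cube([5.2, 1.6, 3.2]) → bbox [0,0,0] .. [5.2,1.6,3.2]
lo = A.lo+B.lo = [-5.1+0, -13.7+0, 2.4+0] = [-5.100,-13.700,2.400]
hi = A.hi+B.hi = [0.1+5.2, -8.5+1.6, 7.6+3.2] = [5.300,-6.900,10.800]
diag = √(10.4²+6.8²+8.4²) = √224.96 = 14.999

min=[-5.100,-13.700,2.400] max=[5.300,-6.900,10.800] diag=14.999


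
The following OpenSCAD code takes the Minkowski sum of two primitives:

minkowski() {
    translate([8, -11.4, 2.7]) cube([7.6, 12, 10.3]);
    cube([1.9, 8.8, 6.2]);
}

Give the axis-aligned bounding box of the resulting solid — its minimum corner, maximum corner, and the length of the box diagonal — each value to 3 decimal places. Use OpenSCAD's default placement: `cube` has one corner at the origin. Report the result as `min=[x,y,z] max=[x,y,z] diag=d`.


A = translate([8, -11.4, 2.7]) cube([7.6, 12, 10.3]) → bbox [8,-11.4,2.7] .. [15.6,0.6,13]
B = cube([1.9, 8.8, 6.2]) → bbox [0,0,0] .. [1.9,8.8,6.2]
lo = A.lo+B.lo = [8+0, -11.4+0, 2.7+0] = [8.000,-11.400,2.700]
hi = A.hi+B.hi = [15.6+1.9, 0.6+8.8, 13+6.2] = [17.500,9.400,19.200]
diag = √(9.5²+20.8²+16.5²) = √795.14 = 28.198

min=[8.000,-11.400,2.700] max=[17.500,9.400,19.200] diag=28.198


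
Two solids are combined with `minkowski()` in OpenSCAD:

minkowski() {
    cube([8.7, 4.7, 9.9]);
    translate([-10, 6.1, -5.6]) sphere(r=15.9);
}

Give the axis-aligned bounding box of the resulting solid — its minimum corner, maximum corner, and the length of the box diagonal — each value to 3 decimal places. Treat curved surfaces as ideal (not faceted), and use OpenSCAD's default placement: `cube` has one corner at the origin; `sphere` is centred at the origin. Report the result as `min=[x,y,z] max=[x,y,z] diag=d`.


A = translate([-10, 6.1, -5.6]) sphere(r=15.9) → bbox [-25.9,-9.8,-21.5] .. [5.9,22,10.3]
B = cube([8.7, 4.7, 9.9]) → bbox [0,0,0] .. [8.7,4.7,9.9]
lo = A.lo+B.lo = [-25.9+0, -9.8+0, -21.5+0] = [-25.900,-9.800,-21.500]
hi = A.hi+B.hi = [5.9+8.7, 22+4.7, 10.3+9.9] = [14.600,26.700,20.200]
diag = √(40.5²+36.5²+41.7²) = √4711.39 = 68.640

min=[-25.900,-9.800,-21.500] max=[14.600,26.700,20.200] diag=68.640


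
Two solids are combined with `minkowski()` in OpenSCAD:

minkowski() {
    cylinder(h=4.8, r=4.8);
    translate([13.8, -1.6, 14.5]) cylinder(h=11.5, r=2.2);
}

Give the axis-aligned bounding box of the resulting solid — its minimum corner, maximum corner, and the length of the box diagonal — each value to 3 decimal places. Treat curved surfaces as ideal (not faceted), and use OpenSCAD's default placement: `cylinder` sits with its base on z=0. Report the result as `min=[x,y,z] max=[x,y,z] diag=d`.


A = translate([13.8, -1.6, 14.5]) cylinder(h=11.5, r=2.2) → bbox [11.6,-3.8,14.5] .. [16,0.6,26]
B = cylinder(h=4.8, r=4.8) → bbox [-4.8,-4.8,0] .. [4.8,4.8,4.8]
lo = A.lo+B.lo = [11.6-4.8, -3.8-4.8, 14.5+0] = [6.800,-8.600,14.500]
hi = A.hi+B.hi = [16+4.8, 0.6+4.8, 26+4.8] = [20.800,5.400,30.800]
diag = √(14²+14²+16.3²) = √657.69 = 25.645

min=[6.800,-8.600,14.500] max=[20.800,5.400,30.800] diag=25.645


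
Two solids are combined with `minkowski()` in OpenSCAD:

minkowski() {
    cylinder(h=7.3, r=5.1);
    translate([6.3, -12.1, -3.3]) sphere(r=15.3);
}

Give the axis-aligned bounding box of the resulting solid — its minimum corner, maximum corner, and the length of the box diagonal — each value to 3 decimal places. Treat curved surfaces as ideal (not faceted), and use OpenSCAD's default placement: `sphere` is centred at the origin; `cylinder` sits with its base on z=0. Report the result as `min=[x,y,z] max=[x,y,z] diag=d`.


A = translate([6.3, -12.1, -3.3]) sphere(r=15.3) → bbox [-9,-27.4,-18.6] .. [21.6,3.2,12]
B = cylinder(h=7.3, r=5.1) → bbox [-5.1,-5.1,0] .. [5.1,5.1,7.3]
lo = A.lo+B.lo = [-9-5.1, -27.4-5.1, -18.6+0] = [-14.100,-32.500,-18.600]
hi = A.hi+B.hi = [21.6+5.1, 3.2+5.1, 12+7.3] = [26.700,8.300,19.300]
diag = √(40.8²+40.8²+37.9²) = √4765.69 = 69.034

min=[-14.100,-32.500,-18.600] max=[26.700,8.300,19.300] diag=69.034


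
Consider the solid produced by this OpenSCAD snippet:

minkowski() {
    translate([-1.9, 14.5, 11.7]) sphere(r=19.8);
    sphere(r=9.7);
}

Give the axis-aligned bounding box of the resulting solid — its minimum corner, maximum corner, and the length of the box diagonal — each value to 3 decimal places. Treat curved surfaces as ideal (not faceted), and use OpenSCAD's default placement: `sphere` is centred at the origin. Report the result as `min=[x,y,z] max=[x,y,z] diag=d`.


min=[-31.400,-15.000,-17.800] max=[27.600,44.000,41.200] diag=102.191

A = translate([-1.9, 14.5, 11.7]) sphere(r=19.8) → bbox [-21.7,-5.3,-8.1] .. [17.9,34.3,31.5]
B = sphere(r=9.7) → bbox [-9.7,-9.7,-9.7] .. [9.7,9.7,9.7]
lo = A.lo+B.lo = [-21.7-9.7, -5.3-9.7, -8.1-9.7] = [-31.400,-15.000,-17.800]
hi = A.hi+B.hi = [17.9+9.7, 34.3+9.7, 31.5+9.7] = [27.600,44.000,41.200]
diag = √(59²+59²+59²) = √10443 = 102.191


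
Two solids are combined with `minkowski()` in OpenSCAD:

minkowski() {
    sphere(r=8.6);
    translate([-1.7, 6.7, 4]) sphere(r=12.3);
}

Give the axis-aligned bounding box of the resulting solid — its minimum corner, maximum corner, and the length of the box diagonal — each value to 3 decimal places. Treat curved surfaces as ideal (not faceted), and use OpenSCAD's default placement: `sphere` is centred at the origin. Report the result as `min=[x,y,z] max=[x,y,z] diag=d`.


min=[-22.600,-14.200,-16.900] max=[19.200,27.600,24.900] diag=72.400

A = translate([-1.7, 6.7, 4]) sphere(r=12.3) → bbox [-14,-5.6,-8.3] .. [10.6,19,16.3]
B = sphere(r=8.6) → bbox [-8.6,-8.6,-8.6] .. [8.6,8.6,8.6]
lo = A.lo+B.lo = [-14-8.6, -5.6-8.6, -8.3-8.6] = [-22.600,-14.200,-16.900]
hi = A.hi+B.hi = [10.6+8.6, 19+8.6, 16.3+8.6] = [19.200,27.600,24.900]
diag = √(41.8²+41.8²+41.8²) = √5241.72 = 72.400


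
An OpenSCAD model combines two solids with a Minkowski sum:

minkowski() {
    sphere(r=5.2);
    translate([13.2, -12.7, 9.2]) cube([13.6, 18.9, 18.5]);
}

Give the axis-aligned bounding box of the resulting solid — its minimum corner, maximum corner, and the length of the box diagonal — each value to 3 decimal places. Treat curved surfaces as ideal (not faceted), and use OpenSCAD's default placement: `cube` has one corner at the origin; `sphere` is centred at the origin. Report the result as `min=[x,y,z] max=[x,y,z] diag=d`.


min=[8.000,-17.900,4.000] max=[32.000,11.400,32.900] diag=47.641

A = translate([13.2, -12.7, 9.2]) cube([13.6, 18.9, 18.5]) → bbox [13.2,-12.7,9.2] .. [26.8,6.2,27.7]
B = sphere(r=5.2) → bbox [-5.2,-5.2,-5.2] .. [5.2,5.2,5.2]
lo = A.lo+B.lo = [13.2-5.2, -12.7-5.2, 9.2-5.2] = [8.000,-17.900,4.000]
hi = A.hi+B.hi = [26.8+5.2, 6.2+5.2, 27.7+5.2] = [32.000,11.400,32.900]
diag = √(24²+29.3²+28.9²) = √2269.7 = 47.641


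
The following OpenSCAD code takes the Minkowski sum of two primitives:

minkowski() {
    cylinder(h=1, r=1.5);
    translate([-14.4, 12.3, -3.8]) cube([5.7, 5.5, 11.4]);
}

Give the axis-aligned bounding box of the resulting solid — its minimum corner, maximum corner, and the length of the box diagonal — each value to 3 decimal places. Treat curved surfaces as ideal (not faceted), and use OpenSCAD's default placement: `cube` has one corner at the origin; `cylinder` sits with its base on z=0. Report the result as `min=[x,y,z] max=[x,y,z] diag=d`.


A = translate([-14.4, 12.3, -3.8]) cube([5.7, 5.5, 11.4]) → bbox [-14.4,12.3,-3.8] .. [-8.7,17.8,7.6]
B = cylinder(h=1, r=1.5) → bbox [-1.5,-1.5,0] .. [1.5,1.5,1]
lo = A.lo+B.lo = [-14.4-1.5, 12.3-1.5, -3.8+0] = [-15.900,10.800,-3.800]
hi = A.hi+B.hi = [-8.7+1.5, 17.8+1.5, 7.6+1] = [-7.200,19.300,8.600]
diag = √(8.7²+8.5²+12.4²) = √301.7 = 17.370

min=[-15.900,10.800,-3.800] max=[-7.200,19.300,8.600] diag=17.370


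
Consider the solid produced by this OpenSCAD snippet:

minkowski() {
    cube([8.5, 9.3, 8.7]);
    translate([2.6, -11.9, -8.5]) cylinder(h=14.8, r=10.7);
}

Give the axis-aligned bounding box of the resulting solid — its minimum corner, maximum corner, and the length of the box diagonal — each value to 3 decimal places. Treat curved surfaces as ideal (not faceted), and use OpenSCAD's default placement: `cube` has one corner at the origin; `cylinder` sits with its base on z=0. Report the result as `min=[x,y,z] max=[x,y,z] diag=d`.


A = translate([2.6, -11.9, -8.5]) cylinder(h=14.8, r=10.7) → bbox [-8.1,-22.6,-8.5] .. [13.3,-1.2,6.3]
B = cube([8.5, 9.3, 8.7]) → bbox [0,0,0] .. [8.5,9.3,8.7]
lo = A.lo+B.lo = [-8.1+0, -22.6+0, -8.5+0] = [-8.100,-22.600,-8.500]
hi = A.hi+B.hi = [13.3+8.5, -1.2+9.3, 6.3+8.7] = [21.800,8.100,15.000]
diag = √(29.9²+30.7²+23.5²) = √2388.75 = 48.875

min=[-8.100,-22.600,-8.500] max=[21.800,8.100,15.000] diag=48.875


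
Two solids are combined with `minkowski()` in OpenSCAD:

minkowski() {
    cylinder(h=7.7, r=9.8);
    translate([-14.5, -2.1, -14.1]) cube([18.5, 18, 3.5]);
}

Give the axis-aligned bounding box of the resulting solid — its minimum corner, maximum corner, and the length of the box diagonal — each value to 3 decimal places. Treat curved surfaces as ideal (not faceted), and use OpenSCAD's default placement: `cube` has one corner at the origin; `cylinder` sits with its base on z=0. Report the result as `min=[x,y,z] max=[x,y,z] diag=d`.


min=[-24.300,-11.900,-14.100] max=[13.800,25.700,-2.900] diag=54.688

A = translate([-14.5, -2.1, -14.1]) cube([18.5, 18, 3.5]) → bbox [-14.5,-2.1,-14.1] .. [4,15.9,-10.6]
B = cylinder(h=7.7, r=9.8) → bbox [-9.8,-9.8,0] .. [9.8,9.8,7.7]
lo = A.lo+B.lo = [-14.5-9.8, -2.1-9.8, -14.1+0] = [-24.300,-11.900,-14.100]
hi = A.hi+B.hi = [4+9.8, 15.9+9.8, -10.6+7.7] = [13.800,25.700,-2.900]
diag = √(38.1²+37.6²+11.2²) = √2990.81 = 54.688


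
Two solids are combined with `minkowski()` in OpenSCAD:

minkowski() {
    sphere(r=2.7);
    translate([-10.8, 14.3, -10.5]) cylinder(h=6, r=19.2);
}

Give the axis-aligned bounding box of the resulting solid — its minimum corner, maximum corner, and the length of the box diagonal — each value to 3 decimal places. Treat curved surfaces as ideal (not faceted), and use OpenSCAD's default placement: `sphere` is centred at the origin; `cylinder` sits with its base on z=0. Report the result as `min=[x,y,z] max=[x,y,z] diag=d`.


min=[-32.700,-7.600,-13.200] max=[11.100,36.200,-1.800] diag=62.983

A = translate([-10.8, 14.3, -10.5]) cylinder(h=6, r=19.2) → bbox [-30,-4.9,-10.5] .. [8.4,33.5,-4.5]
B = sphere(r=2.7) → bbox [-2.7,-2.7,-2.7] .. [2.7,2.7,2.7]
lo = A.lo+B.lo = [-30-2.7, -4.9-2.7, -10.5-2.7] = [-32.700,-7.600,-13.200]
hi = A.hi+B.hi = [8.4+2.7, 33.5+2.7, -4.5+2.7] = [11.100,36.200,-1.800]
diag = √(43.8²+43.8²+11.4²) = √3966.84 = 62.983


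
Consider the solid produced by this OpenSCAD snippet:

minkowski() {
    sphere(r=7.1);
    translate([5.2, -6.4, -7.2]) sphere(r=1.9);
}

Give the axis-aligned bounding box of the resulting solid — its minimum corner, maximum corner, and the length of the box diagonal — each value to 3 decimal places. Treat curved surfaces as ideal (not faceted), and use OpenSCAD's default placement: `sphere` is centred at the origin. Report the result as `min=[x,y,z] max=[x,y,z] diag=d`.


A = translate([5.2, -6.4, -7.2]) sphere(r=1.9) → bbox [3.3,-8.3,-9.1] .. [7.1,-4.5,-5.3]
B = sphere(r=7.1) → bbox [-7.1,-7.1,-7.1] .. [7.1,7.1,7.1]
lo = A.lo+B.lo = [3.3-7.1, -8.3-7.1, -9.1-7.1] = [-3.800,-15.400,-16.200]
hi = A.hi+B.hi = [7.1+7.1, -4.5+7.1, -5.3+7.1] = [14.200,2.600,1.800]
diag = √(18²+18²+18²) = √972 = 31.177

min=[-3.800,-15.400,-16.200] max=[14.200,2.600,1.800] diag=31.177
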